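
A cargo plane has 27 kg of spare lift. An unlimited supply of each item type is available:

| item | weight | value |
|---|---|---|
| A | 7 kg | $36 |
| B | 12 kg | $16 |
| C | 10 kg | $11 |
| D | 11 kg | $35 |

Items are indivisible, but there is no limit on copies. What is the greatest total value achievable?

Best value-per-unit is A at 36/7, and filling with it alone uses weight 3×7=21. No mix of the others beats 3×36 = 108.

$108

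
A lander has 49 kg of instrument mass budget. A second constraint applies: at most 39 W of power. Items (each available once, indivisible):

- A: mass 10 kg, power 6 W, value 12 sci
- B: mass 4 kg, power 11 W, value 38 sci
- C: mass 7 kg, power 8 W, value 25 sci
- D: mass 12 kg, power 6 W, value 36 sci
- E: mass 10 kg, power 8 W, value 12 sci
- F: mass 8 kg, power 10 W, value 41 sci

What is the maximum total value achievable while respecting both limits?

Feasible sets respecting both limits:
- B+C+D+F: mass 31, power 35, value 140
- A+B+D+F: mass 34, power 33, value 127
- B+D+E+F: mass 34, power 35, value 127
- A+C+D+E+F: mass 47, power 38, value 126
Best: 140 sci.

140 sci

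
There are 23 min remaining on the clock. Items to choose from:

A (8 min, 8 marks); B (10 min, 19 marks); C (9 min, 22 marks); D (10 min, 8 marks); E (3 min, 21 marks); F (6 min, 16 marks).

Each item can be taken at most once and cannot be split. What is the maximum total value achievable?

Check high-value combinations within 23 min:
- B+C+E: time 10+9+3=22, value 19+22+21=62
- C+E+F: time 9+3+6=18, value 22+21+16=59
- B+E+F: time 10+3+6=19, value 19+21+16=56
- A+C+E: time 8+9+3=20, value 8+22+21=51
Best: 62 marks.

62 marks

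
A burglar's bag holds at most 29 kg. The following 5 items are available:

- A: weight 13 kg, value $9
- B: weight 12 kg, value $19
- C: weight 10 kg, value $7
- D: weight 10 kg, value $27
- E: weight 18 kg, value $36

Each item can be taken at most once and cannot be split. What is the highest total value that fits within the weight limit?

Check high-value combinations within 29 kg:
- D+E: weight 10+18=28, value 27+36=63
- B+D: weight 12+10=22, value 19+27=46
- C+E: weight 10+18=28, value 7+36=43
- E: weight 18, value 36
Best: $63.

$63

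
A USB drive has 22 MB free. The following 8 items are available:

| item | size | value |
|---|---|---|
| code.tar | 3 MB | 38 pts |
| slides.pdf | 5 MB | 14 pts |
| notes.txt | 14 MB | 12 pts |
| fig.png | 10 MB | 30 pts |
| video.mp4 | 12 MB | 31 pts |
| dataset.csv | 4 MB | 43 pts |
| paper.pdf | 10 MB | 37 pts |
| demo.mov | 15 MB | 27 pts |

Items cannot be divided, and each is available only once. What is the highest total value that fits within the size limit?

132 pts

Check high-value combinations within 22 MB:
- code.tar+slides.pdf+dataset.csv+paper.pdf: size 3+5+4+10=22, value 38+14+43+37=132
- code.tar+slides.pdf+fig.png+dataset.csv: size 3+5+10+4=22, value 38+14+30+43=125
- code.tar+dataset.csv+paper.pdf: size 3+4+10=17, value 38+43+37=118
- code.tar+video.mp4+dataset.csv: size 3+12+4=19, value 38+31+43=112
- code.tar+fig.png+dataset.csv: size 3+10+4=17, value 38+30+43=111
Best: 132 pts.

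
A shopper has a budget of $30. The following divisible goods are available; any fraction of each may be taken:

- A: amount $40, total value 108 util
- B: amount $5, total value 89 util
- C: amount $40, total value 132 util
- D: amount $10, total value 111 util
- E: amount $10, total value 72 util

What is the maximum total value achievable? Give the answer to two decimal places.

288.50

Take in order of value per unit:
- B (89/5 per unit): all 5 → value 89, running total 89.00
- D (111/10 per unit): all 10 → value 111, running total 200.00
- E (72/10 per unit): all 10 → value 72, running total 272.00
- C (132/40 per unit): 5 of 40 → value 5×132/40 = 16.5000, running total 288.50
Total 288.50.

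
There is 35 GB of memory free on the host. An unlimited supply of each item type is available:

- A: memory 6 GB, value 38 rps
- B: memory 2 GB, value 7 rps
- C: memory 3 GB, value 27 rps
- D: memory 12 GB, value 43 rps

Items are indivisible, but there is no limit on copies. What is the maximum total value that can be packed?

304 rps

Best value-per-unit is C at 27/3; filling with it alone gives 11×27 = 297.
Optimal mix: 1×B + 11×C → memory 35, value 304.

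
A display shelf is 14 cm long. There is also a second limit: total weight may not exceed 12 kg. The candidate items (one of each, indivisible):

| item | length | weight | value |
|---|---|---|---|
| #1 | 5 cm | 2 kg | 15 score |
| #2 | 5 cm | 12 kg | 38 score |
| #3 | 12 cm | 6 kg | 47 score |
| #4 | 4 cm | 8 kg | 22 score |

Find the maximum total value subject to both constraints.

47 score

Feasible sets respecting both limits:
- #3: length 12, weight 6, value 47
- #2: length 5, weight 12, value 38
- #1+#4: length 9, weight 10, value 37
- #4: length 4, weight 8, value 22
Best: 47 score.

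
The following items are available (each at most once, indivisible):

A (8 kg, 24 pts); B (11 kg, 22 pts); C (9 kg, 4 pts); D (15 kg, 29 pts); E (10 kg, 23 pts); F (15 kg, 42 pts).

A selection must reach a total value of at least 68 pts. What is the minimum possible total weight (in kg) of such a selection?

29

Subsets with value ≥ 68, sorted by total weight:
- A+B+E: weight 29, value 69
- D+F: weight 30, value 71
Minimum weight: 29 kg.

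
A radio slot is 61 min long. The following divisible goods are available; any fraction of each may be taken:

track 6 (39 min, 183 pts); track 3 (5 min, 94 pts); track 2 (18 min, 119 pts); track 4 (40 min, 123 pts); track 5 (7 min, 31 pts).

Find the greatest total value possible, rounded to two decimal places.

Take in order of value per unit:
- track 3 (94/5 per unit): all 5 → value 94, running total 94.00
- track 2 (119/18 per unit): all 18 → value 119, running total 213.00
- track 6 (183/39 per unit): 38 of 39 → value 38×183/39 = 178.3077, running total 391.31
Total 391.31.

391.31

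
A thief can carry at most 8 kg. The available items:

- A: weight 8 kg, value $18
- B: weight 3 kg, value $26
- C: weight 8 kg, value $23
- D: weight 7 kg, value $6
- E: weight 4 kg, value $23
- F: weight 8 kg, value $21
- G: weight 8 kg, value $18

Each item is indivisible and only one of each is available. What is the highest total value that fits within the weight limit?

$49

Check high-value combinations within 8 kg:
- B+E: weight 3+4=7, value 26+23=49
- B: weight 3, value 26
- E: weight 4, value 23
- C: weight 8, value 23
- F: weight 8, value 21
Best: $49.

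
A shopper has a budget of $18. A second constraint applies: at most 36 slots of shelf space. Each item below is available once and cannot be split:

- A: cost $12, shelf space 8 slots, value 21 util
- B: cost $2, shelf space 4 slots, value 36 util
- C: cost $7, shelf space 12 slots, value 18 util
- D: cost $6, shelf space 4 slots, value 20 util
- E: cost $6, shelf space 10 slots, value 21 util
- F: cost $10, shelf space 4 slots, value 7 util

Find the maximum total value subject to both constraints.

77 util

Feasible sets respecting both limits:
- B+D+E: cost 14, shelf space 18, value 77
- B+C+E: cost 15, shelf space 26, value 75
- B+C+D: cost 15, shelf space 20, value 74
Best: 77 util.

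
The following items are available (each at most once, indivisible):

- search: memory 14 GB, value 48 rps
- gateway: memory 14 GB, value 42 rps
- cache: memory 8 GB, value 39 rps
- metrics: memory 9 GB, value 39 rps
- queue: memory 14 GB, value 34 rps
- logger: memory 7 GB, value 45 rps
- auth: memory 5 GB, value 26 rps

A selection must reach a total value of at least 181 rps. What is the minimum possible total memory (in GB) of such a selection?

Subsets with value ≥ 181, sorted by total memory:
- search+cache+metrics+logger+auth: memory 43, value 197
- gateway+cache+metrics+logger+auth: memory 43, value 191
- cache+metrics+queue+logger+auth: memory 43, value 183
Minimum memory: 43 GB.

43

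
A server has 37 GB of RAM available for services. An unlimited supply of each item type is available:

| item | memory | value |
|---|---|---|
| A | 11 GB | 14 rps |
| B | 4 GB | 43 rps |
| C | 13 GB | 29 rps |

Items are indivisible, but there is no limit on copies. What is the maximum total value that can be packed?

Best value-per-unit is B at 43/4, and filling with it alone uses memory 9×4=36. No mix of the others beats 9×43 = 387.

387 rps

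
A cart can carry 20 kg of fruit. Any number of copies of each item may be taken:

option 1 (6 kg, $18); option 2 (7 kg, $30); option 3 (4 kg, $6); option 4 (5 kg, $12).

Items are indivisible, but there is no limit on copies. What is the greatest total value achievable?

$78

Best value-per-unit is option 2 at 30/7; filling with it alone gives 2×30 = 60.
Optimal mix: 1×option 1 + 2×option 2 → weight 20, value 78.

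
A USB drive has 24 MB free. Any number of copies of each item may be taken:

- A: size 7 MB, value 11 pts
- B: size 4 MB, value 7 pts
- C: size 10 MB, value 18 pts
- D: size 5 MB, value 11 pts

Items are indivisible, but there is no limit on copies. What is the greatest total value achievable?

51 pts

Best value-per-unit is D at 11/5; filling with it alone gives 4×11 = 44.
Optimal mix: 1×B + 4×D → size 24, value 51.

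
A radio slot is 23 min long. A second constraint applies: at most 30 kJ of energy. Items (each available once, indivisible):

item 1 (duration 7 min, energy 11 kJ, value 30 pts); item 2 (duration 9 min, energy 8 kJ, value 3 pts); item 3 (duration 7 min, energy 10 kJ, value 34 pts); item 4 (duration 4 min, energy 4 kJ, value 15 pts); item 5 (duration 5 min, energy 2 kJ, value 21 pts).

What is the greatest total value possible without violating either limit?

Feasible sets respecting both limits:
- item 1+item 3+item 4+item 5: duration 23, energy 27, value 100
- item 1+item 3+item 5: duration 19, energy 23, value 85
- item 1+item 3+item 4: duration 18, energy 25, value 79
- item 3+item 4+item 5: duration 16, energy 16, value 70
Best: 100 pts.

100 pts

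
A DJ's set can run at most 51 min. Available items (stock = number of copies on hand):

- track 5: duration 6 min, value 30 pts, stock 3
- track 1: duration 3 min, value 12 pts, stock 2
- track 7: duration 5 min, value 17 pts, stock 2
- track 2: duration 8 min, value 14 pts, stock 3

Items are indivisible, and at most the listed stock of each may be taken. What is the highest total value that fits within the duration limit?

Top feasible selections:
- 3×track 5 + 2×track 1 + 2×track 7 + 2×track 2: duration 50, value 176
- 3×track 5 + 1×track 1 + 2×track 7 + 2×track 2: duration 47, value 164
Best: 176 pts.

176 pts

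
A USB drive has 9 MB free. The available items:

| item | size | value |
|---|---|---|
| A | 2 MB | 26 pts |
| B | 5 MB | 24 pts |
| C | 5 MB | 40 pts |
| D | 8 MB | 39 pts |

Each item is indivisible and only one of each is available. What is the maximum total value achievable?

Check high-value combinations within 9 MB:
- A+C: size 2+5=7, value 26+40=66
- A+B: size 2+5=7, value 26+24=50
- C: size 5, value 40
- D: size 8, value 39
- A: size 2, value 26
Best: 66 pts.

66 pts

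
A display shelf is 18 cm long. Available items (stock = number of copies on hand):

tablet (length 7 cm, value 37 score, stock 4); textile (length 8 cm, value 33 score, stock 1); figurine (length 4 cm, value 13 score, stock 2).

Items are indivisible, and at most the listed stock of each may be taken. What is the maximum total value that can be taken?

Top feasible selections:
- 2×tablet + 1×figurine: length 18, value 87
- 2×tablet: length 14, value 74
- 1×tablet + 1×textile: length 15, value 70
- 1×tablet + 2×figurine: length 15, value 63
Best: 87 score.

87 score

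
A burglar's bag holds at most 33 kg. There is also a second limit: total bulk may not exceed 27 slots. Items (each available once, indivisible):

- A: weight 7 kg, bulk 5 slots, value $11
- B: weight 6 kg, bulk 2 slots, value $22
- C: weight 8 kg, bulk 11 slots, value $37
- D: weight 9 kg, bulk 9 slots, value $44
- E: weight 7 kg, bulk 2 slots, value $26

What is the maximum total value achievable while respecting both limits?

Feasible sets respecting both limits:
- B+C+D+E: weight 30, bulk 24, value 129
- A+C+D+E: weight 31, bulk 27, value 118
- A+B+C+D: weight 30, bulk 27, value 114
Best: $129.

$129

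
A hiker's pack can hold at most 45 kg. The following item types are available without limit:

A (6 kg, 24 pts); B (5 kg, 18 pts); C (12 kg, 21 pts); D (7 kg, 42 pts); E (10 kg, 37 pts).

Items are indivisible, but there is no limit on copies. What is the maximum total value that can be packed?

Best value-per-unit is D at 42/7, and filling with it alone uses weight 6×7=42. No mix of the others beats 6×42 = 252.

252 pts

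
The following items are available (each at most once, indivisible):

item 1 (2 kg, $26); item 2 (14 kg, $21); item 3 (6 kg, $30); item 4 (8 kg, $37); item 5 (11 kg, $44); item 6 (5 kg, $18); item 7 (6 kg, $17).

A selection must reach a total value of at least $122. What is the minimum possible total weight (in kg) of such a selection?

Subsets with value ≥ 122, sorted by total weight:
- item 1+item 4+item 5+item 6: weight 26, value 125
- item 1+item 3+item 4+item 5: weight 27, value 137
Minimum weight: 26 kg.

26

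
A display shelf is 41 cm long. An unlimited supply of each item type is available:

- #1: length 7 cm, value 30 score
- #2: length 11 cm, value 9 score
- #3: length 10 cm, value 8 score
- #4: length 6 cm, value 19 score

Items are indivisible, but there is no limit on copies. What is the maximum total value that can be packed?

169 score

Best value-per-unit is #1 at 30/7; filling with it alone gives 5×30 = 150.
Optimal mix: 5×#1 + 1×#4 → length 41, value 169.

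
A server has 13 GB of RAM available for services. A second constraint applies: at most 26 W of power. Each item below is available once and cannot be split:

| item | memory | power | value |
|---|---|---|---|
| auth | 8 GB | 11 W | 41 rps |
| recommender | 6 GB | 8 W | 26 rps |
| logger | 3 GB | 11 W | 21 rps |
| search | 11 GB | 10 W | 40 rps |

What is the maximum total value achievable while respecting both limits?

62 rps

Feasible sets respecting both limits:
- auth+logger: memory 11, power 22, value 62
- recommender+logger: memory 9, power 19, value 47
- auth: memory 8, power 11, value 41
Best: 62 rps.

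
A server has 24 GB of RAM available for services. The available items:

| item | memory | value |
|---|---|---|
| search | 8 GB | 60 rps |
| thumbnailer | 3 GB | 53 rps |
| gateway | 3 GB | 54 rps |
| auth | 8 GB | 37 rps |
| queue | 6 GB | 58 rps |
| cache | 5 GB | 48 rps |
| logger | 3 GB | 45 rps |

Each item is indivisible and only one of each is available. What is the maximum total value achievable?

Check high-value combinations within 24 GB:
- search+thumbnailer+gateway+queue+logger: memory 8+3+3+6+3=23, value 60+53+54+58+45=270
- search+thumbnailer+gateway+cache+logger: memory 8+3+3+5+3=22, value 60+53+54+48+45=260
- thumbnailer+gateway+queue+cache+logger: memory 3+3+6+5+3=20, value 53+54+58+48+45=258
- thumbnailer+gateway+auth+queue+logger: memory 3+3+8+6+3=23, value 53+54+37+58+45=247
Best: 270 rps.

270 rps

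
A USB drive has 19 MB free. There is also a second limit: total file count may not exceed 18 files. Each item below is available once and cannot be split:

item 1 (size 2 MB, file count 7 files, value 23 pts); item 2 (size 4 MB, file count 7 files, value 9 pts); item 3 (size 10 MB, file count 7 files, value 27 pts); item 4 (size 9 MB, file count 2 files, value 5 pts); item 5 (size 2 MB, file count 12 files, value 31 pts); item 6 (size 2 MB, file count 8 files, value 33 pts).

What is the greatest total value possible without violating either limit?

61 pts

Feasible sets respecting both limits:
- item 1+item 4+item 6: size 13, file count 17, value 61
- item 3+item 6: size 12, file count 15, value 60
- item 1+item 6: size 4, file count 15, value 56
- item 1+item 3: size 12, file count 14, value 50
Best: 61 pts.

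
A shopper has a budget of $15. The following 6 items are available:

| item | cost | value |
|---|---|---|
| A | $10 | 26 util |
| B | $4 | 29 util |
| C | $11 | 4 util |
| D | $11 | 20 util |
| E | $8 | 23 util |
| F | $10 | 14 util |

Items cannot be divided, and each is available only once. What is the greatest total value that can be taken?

55 util

Check high-value combinations within $15:
- A+B: cost 10+4=14, value 26+29=55
- B+E: cost 4+8=12, value 29+23=52
- B+D: cost 4+11=15, value 29+20=49
- B+F: cost 4+10=14, value 29+14=43
Best: 55 util.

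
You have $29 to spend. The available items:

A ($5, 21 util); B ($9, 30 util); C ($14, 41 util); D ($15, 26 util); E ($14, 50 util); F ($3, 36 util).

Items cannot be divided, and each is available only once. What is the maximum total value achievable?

116 util

This is a 0/1 knapsack; check combinations near the capacity.
- B+E+F: cost 9+14+3=26, value 30+50+36=116
- A+E+F: cost 5+14+3=22, value 21+50+36=107
- B+C+F: cost 9+14+3=26, value 30+41+36=107
Best: 116 util.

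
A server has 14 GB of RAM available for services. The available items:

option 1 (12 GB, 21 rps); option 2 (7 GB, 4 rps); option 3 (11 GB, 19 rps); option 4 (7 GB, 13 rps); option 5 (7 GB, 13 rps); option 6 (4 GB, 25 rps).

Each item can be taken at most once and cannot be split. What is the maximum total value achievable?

Check high-value combinations within 14 GB:
- option 4+option 6: memory 7+4=11, value 13+25=38
- option 5+option 6: memory 7+4=11, value 13+25=38
- option 2+option 6: memory 7+4=11, value 4+25=29
Best: 38 rps.

38 rps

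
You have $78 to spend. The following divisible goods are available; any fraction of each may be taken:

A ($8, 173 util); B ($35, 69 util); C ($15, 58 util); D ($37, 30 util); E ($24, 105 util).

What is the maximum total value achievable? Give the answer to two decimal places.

Take in order of value per unit:
- A (173/8 per unit): all 8 → value 173, running total 173.00
- E (105/24 per unit): all 24 → value 105, running total 278.00
- C (58/15 per unit): all 15 → value 58, running total 336.00
- B (69/35 per unit): 31 of 35 → value 31×69/35 = 61.1143, running total 397.11
Total 397.11.

397.11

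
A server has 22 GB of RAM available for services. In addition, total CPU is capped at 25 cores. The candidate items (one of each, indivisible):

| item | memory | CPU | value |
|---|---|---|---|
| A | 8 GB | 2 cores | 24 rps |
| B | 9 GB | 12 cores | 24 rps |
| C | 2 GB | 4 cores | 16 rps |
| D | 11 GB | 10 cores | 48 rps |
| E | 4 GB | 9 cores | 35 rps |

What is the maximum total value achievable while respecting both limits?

99 rps

Feasible sets respecting both limits:
- C+D+E: memory 17, CPU 23, value 99
- A+C+D: memory 21, CPU 16, value 88
- A+B+E: memory 21, CPU 23, value 83
Best: 99 rps.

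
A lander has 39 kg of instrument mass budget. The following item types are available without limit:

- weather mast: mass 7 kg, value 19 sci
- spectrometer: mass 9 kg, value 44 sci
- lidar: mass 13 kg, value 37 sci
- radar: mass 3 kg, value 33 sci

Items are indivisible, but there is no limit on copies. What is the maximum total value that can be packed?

Best value-per-unit is radar at 33/3, and filling with it alone uses mass 13×3=39. No mix of the others beats 13×33 = 429.

429 sci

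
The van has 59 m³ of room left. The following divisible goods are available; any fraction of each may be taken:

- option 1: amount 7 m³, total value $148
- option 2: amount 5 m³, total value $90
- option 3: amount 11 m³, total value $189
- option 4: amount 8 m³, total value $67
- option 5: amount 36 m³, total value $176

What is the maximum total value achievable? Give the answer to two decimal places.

Take in order of value per unit:
- option 1 (148/7 per unit): all 7 → value 148, running total 148.00
- option 2 (90/5 per unit): all 5 → value 90, running total 238.00
- option 3 (189/11 per unit): all 11 → value 189, running total 427.00
- option 4 (67/8 per unit): all 8 → value 67, running total 494.00
- option 5 (176/36 per unit): 28 of 36 → value 28×176/36 = 136.8889, running total 630.89
Total 630.89.

630.89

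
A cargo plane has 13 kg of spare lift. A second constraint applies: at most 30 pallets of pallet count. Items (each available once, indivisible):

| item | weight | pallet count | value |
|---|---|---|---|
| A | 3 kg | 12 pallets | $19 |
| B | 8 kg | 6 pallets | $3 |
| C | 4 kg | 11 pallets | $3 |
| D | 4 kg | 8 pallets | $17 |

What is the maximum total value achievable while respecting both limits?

Feasible sets respecting both limits:
- A+D: weight 7, pallet count 20, value 36
- A+B: weight 11, pallet count 18, value 22
- A+C: weight 7, pallet count 23, value 22
- B+D: weight 12, pallet count 14, value 20
Best: $36.

$36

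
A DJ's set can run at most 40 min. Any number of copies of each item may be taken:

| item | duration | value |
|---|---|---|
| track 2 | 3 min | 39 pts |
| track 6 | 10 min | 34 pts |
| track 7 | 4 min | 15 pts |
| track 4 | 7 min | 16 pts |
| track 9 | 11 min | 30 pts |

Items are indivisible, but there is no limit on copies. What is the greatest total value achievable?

507 pts

Best value-per-unit is track 2 at 39/3, and filling with it alone uses duration 13×3=39. No mix of the others beats 13×39 = 507.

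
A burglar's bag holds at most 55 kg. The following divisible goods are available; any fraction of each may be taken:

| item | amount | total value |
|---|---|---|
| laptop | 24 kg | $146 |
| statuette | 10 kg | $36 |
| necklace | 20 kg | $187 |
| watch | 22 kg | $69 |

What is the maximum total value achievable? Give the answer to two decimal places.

372.14

Take in order of value per unit:
- necklace (187/20 per unit): all 20 → value 187, running total 187.00
- laptop (146/24 per unit): all 24 → value 146, running total 333.00
- statuette (36/10 per unit): all 10 → value 36, running total 369.00
- watch (69/22 per unit): 1 of 22 → value 1×69/22 = 3.1364, running total 372.14
Total 372.14.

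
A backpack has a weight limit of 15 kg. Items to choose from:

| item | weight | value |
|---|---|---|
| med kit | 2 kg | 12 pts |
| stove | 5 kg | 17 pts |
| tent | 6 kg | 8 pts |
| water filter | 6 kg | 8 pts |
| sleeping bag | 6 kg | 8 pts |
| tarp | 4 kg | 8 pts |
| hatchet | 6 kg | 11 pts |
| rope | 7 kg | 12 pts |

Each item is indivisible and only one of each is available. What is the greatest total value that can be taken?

This is a 0/1 knapsack; check combinations near the capacity.
- med kit+stove+rope: weight 2+5+7=14, value 12+17+12=41
- med kit+stove+hatchet: weight 2+5+6=13, value 12+17+11=40
- med kit+stove+tarp: weight 2+5+4=11, value 12+17+8=37
- med kit+stove+tent: weight 2+5+6=13, value 12+17+8=37
- med kit+stove+water filter: weight 2+5+6=13, value 12+17+8=37
Best: 41 pts.

41 pts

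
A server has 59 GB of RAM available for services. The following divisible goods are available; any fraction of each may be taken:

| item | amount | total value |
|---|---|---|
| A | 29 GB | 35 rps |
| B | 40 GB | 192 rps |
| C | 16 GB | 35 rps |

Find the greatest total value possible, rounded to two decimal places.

Take in order of value per unit:
- B (192/40 per unit): all 40 → value 192, running total 192.00
- C (35/16 per unit): all 16 → value 35, running total 227.00
- A (35/29 per unit): 3 of 29 → value 3×35/29 = 3.6207, running total 230.62
Total 230.62.

230.62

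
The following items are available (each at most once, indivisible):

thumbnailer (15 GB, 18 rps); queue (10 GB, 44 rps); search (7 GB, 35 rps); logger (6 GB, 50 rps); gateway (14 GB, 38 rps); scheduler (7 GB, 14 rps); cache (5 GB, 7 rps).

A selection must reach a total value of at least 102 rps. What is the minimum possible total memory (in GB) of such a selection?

Subsets with value ≥ 102, sorted by total memory:
- queue+search+logger: memory 23, value 129
- queue+logger+scheduler: memory 23, value 108
- search+logger+scheduler+cache: memory 25, value 106
Minimum memory: 23 GB.

23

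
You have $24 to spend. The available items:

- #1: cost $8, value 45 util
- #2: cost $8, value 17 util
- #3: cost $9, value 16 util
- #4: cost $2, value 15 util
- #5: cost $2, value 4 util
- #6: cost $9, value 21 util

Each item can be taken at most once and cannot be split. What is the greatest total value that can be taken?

Check high-value combinations within $24:
- #1+#4+#5+#6: cost 8+2+2+9=21, value 45+15+4+21=85
- #1+#4+#6: cost 8+2+9=19, value 45+15+21=81
- #1+#2+#4+#5: cost 8+8+2+2=20, value 45+17+15+4=81
- #1+#3+#4+#5: cost 8+9+2+2=21, value 45+16+15+4=80
Best: 85 util.

85 util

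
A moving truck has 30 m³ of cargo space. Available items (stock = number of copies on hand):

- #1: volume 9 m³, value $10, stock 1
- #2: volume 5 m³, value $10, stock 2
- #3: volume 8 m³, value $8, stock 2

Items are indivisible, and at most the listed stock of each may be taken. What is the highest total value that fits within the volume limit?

Top feasible selections:
- 1×#1 + 2×#2 + 1×#3: volume 27, value 38
- 2×#2 + 2×#3: volume 26, value 36
- 1×#1 + 1×#2 + 2×#3: volume 30, value 36
Best: $38.

$38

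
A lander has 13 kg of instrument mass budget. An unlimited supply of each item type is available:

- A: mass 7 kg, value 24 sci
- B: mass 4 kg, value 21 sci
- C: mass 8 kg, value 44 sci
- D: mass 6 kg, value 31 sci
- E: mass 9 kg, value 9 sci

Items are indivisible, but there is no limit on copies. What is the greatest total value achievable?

65 sci

Best value-per-unit is C at 44/8; filling with it alone gives 1×44 = 44.
Optimal mix: 1×B + 1×C → mass 12, value 65.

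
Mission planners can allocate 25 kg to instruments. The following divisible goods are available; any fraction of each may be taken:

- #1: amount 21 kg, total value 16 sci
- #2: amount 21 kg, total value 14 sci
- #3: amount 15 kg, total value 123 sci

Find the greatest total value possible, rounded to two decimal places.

130.62

Take in order of value per unit:
- #3 (123/15 per unit): all 15 → value 123, running total 123.00
- #1 (16/21 per unit): 10 of 21 → value 10×16/21 = 7.6190, running total 130.62
Total 130.62.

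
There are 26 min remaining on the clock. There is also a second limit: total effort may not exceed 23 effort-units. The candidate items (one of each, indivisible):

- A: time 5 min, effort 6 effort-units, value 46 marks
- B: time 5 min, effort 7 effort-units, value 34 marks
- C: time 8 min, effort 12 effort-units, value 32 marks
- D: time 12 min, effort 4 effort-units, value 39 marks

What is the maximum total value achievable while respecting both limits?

119 marks

Feasible sets respecting both limits:
- A+B+D: time 22, effort 17, value 119
- A+C+D: time 25, effort 22, value 117
- B+C+D: time 25, effort 23, value 105
- A+D: time 17, effort 10, value 85
Best: 119 marks.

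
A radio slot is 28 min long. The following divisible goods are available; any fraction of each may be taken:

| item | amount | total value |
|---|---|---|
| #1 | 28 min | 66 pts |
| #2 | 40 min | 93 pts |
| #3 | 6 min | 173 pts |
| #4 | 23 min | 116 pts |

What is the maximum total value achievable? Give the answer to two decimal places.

Take in order of value per unit:
- #3 (173/6 per unit): all 6 → value 173, running total 173.00
- #4 (116/23 per unit): 22 of 23 → value 22×116/23 = 110.9565, running total 283.96
Total 283.96.

283.96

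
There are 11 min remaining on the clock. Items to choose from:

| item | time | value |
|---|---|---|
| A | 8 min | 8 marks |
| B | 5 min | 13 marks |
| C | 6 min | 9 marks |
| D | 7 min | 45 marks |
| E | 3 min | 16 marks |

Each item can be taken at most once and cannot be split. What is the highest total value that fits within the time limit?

61 marks

This is a 0/1 knapsack; check combinations near the capacity.
- D+E: time 7+3=10, value 45+16=61
- D: time 7, value 45
- B+E: time 5+3=8, value 13+16=29
- C+E: time 6+3=9, value 9+16=25
Best: 61 marks.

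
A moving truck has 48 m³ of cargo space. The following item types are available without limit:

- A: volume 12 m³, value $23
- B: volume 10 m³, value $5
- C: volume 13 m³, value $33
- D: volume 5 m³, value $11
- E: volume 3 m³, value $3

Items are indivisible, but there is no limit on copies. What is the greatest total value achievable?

Best value-per-unit is C at 33/13; filling with it alone gives 3×33 = 99.
Optimal mix: 3×C + 1×D + 1×E → volume 47, value 113.

$113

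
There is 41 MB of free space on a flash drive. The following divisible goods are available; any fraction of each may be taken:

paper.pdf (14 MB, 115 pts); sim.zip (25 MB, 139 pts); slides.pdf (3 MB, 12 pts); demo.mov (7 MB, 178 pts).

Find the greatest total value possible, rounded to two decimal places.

404.20

Take in order of value per unit:
- demo.mov (178/7 per unit): all 7 → value 178, running total 178.00
- paper.pdf (115/14 per unit): all 14 → value 115, running total 293.00
- sim.zip (139/25 per unit): 20 of 25 → value 20×139/25 = 111.2000, running total 404.20
Total 404.20.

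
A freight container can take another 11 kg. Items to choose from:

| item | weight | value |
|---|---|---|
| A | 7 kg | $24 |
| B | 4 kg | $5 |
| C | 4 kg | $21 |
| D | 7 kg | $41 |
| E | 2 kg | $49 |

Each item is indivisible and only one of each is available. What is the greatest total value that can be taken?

This is a 0/1 knapsack; check combinations near the capacity.
- D+E: weight 7+2=9, value 41+49=90
- B+C+E: weight 4+4+2=10, value 5+21+49=75
- A+E: weight 7+2=9, value 24+49=73
- C+E: weight 4+2=6, value 21+49=70
- C+D: weight 4+7=11, value 21+41=62
Best: $90.

$90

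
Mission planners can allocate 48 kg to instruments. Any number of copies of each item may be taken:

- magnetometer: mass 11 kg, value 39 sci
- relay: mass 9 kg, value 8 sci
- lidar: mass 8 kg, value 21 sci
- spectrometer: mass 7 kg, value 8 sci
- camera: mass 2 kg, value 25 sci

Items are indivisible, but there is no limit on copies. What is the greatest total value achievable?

600 sci

Best value-per-unit is camera at 25/2, and filling with it alone uses mass 24×2=48. No mix of the others beats 24×25 = 600.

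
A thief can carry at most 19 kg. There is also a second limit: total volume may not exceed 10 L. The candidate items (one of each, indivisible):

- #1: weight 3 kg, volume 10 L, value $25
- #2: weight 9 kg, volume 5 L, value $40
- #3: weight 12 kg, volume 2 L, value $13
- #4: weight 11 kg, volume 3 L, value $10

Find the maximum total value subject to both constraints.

$40

Feasible sets respecting both limits:
- #2: weight 9, volume 5, value 40
- #1: weight 3, volume 10, value 25
- #3: weight 12, volume 2, value 13
Best: $40.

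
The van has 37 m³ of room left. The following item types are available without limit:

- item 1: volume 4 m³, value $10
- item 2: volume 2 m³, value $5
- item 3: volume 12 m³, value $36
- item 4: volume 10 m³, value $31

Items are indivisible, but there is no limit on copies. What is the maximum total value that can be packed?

Best value-per-unit is item 4 at 31/10; filling with it alone gives 3×31 = 93.
Optimal mix: 1×item 1 + 1×item 2 + 3×item 4 → volume 36, value 108.

$108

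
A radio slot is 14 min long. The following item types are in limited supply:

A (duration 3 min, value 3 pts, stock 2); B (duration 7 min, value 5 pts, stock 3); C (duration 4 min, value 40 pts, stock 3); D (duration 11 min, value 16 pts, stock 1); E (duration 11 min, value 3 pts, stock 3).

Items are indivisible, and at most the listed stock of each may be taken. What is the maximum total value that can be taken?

Best selections within duration 14 and stock limits:
- 3×C: duration 12, value 120
- 2×A + 2×C: duration 14, value 86
- 1×A + 2×C: duration 11, value 83
- 2×C: duration 8, value 80
Best: 120 pts.

120 pts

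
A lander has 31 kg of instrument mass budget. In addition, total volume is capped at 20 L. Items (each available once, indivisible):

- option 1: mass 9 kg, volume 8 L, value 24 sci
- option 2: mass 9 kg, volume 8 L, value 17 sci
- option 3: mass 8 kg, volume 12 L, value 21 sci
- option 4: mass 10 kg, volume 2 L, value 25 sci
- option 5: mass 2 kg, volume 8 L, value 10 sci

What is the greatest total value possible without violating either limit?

Feasible sets respecting both limits:
- option 1+option 2+option 4: mass 28, volume 18, value 66
- option 1+option 4+option 5: mass 21, volume 18, value 59
- option 2+option 4+option 5: mass 21, volume 18, value 52
Best: 66 sci.

66 sci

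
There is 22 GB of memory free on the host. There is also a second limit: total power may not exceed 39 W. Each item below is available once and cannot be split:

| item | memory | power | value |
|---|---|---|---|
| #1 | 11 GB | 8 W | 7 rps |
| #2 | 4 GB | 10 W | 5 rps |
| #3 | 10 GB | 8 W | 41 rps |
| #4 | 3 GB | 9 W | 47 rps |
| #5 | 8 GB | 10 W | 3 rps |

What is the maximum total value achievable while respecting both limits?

Feasible sets respecting both limits:
- #2+#3+#4: memory 17, power 27, value 93
- #3+#4+#5: memory 21, power 27, value 91
- #3+#4: memory 13, power 17, value 88
Best: 93 rps.

93 rps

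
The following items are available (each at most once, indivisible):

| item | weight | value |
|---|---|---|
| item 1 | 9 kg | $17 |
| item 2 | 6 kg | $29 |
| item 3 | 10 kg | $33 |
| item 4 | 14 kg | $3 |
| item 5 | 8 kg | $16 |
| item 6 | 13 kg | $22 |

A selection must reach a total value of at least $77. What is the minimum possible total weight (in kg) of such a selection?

Subsets with value ≥ 77, sorted by total weight:
- item 2+item 3+item 5: weight 24, value 78
- item 1+item 2+item 3: weight 25, value 79
- item 2+item 3+item 6: weight 29, value 84
Minimum weight: 24 kg.

24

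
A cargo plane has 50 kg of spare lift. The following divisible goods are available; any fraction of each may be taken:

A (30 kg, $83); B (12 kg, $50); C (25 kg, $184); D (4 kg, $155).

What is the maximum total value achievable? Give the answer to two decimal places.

Take in order of value per unit:
- D (155/4 per unit): all 4 → value 155, running total 155.00
- C (184/25 per unit): all 25 → value 184, running total 339.00
- B (50/12 per unit): all 12 → value 50, running total 389.00
- A (83/30 per unit): 9 of 30 → value 9×83/30 = 24.9000, running total 413.90
Total 413.90.

413.90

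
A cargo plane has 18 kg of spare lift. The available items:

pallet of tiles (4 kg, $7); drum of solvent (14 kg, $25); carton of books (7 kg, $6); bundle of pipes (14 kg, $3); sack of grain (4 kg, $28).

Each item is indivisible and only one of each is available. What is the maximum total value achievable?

$53

Check high-value combinations within 18 kg:
- drum of solvent+sack of grain: weight 14+4=18, value 25+28=53
- pallet of tiles+carton of books+sack of grain: weight 4+7+4=15, value 7+6+28=41
- pallet of tiles+sack of grain: weight 4+4=8, value 7+28=35
Best: $53.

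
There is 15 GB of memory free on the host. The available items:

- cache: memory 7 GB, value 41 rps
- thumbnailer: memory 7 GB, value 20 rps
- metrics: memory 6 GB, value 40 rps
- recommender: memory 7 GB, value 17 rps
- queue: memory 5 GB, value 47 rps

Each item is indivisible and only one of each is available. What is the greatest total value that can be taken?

Check high-value combinations within 15 GB:
- cache+queue: memory 7+5=12, value 41+47=88
- metrics+queue: memory 6+5=11, value 40+47=87
- cache+metrics: memory 7+6=13, value 41+40=81
- thumbnailer+queue: memory 7+5=12, value 20+47=67
- recommender+queue: memory 7+5=12, value 17+47=64
Best: 88 rps.

88 rps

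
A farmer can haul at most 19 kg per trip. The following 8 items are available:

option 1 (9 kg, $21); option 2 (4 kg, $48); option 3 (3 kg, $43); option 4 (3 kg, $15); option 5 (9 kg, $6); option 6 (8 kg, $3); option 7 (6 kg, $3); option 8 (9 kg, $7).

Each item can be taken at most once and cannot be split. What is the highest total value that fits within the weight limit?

Check high-value combinations within 19 kg:
- option 1+option 2+option 3+option 4: weight 9+4+3+3=19, value 21+48+43+15=127
- option 2+option 3+option 4+option 8: weight 4+3+3+9=19, value 48+43+15+7=113
- option 1+option 2+option 3: weight 9+4+3=16, value 21+48+43=112
- option 2+option 3+option 4+option 5: weight 4+3+3+9=19, value 48+43+15+6=112
- option 2+option 3+option 4+option 7: weight 4+3+3+6=16, value 48+43+15+3=109
Best: $127.

$127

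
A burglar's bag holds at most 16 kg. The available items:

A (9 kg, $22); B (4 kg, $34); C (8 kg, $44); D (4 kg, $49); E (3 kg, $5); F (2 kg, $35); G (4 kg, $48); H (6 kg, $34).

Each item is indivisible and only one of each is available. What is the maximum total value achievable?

Check high-value combinations within 16 kg:
- B+D+F+G: weight 4+4+2+4=14, value 34+49+35+48=166
- D+F+G+H: weight 4+2+4+6=16, value 49+35+48+34=166
- B+D+F+H: weight 4+4+2+6=16, value 34+49+35+34=152
- B+F+G+H: weight 4+2+4+6=16, value 34+35+48+34=151
- C+D+G: weight 8+4+4=16, value 44+49+48=141
Best: $166.

$166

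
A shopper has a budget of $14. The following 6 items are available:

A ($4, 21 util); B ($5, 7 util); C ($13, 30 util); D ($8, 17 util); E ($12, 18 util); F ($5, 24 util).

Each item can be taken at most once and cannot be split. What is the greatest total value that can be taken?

52 util

Check high-value combinations within $14:
- A+B+F: cost 4+5+5=14, value 21+7+24=52
- A+F: cost 4+5=9, value 21+24=45
- D+F: cost 8+5=13, value 17+24=41
- A+D: cost 4+8=12, value 21+17=38
Best: 52 util.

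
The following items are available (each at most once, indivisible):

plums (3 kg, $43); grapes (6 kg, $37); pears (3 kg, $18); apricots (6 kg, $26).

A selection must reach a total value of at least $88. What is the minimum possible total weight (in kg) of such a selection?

12

Subsets with value ≥ 88, sorted by total weight:
- plums+grapes+pears: weight 12, value 98
- plums+grapes+apricots: weight 15, value 106
- plums+grapes+pears+apricots: weight 18, value 124
Minimum weight: 12 kg.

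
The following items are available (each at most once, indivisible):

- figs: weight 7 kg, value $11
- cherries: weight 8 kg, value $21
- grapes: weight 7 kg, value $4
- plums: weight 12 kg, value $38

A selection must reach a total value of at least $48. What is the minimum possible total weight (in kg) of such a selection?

19

Subsets with value ≥ 48, sorted by total weight:
- figs+plums: weight 19, value 49
- cherries+plums: weight 20, value 59
- figs+grapes+plums: weight 26, value 53
Minimum weight: 19 kg.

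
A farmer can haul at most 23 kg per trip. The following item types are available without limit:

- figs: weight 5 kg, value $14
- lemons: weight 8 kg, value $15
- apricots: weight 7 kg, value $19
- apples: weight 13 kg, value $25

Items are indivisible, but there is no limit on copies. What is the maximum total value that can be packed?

Best value-per-unit is figs at 14/5; filling with it alone gives 4×14 = 56.
Optimal mix: 3×figs + 1×apricots → weight 22, value 61.

$61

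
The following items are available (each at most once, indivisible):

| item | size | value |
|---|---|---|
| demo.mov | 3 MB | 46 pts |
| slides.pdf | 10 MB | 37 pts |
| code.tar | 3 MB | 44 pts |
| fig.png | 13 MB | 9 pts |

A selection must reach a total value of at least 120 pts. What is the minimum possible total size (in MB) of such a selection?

Subsets with value ≥ 120, sorted by total size:
- demo.mov+slides.pdf+code.tar: size 16, value 127
- demo.mov+slides.pdf+code.tar+fig.png: size 29, value 136
Minimum size: 16 MB.

16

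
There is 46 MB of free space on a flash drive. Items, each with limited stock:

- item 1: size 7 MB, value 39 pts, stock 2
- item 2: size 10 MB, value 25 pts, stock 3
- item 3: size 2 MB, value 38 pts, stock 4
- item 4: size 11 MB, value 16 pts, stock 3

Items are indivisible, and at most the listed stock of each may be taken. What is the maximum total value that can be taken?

Best selections within size 46 and stock limits:
- 2×item 1 + 2×item 2 + 4×item 3: size 42, value 280
- 2×item 1 + 1×item 2 + 4×item 3 + 1×item 4: size 43, value 271
Best: 280 pts.

280 pts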